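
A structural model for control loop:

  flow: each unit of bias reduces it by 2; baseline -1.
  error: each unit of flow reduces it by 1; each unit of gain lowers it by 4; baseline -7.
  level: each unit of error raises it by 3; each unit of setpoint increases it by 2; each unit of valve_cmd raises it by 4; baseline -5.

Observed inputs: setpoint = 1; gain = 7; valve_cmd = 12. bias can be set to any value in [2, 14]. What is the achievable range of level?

Substituting into the error equation gives error = 2*bias - 34.
So level = 6*bias - 57.
Linear in bias, so extremes are at the endpoints: bias = 2 gives level = -45; bias = 14 gives level = 27.

-45 to 27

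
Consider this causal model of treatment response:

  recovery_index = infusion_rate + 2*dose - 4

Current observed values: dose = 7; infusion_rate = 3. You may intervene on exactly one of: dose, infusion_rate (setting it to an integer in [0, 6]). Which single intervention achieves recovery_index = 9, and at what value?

Intervening on dose: with other inputs at their observed values, recovery_index = 2*dose - 1. Solving for 9 gives dose = 5, within [0, 6].
Intervening on infusion_rate: recovery_index = infusion_rate + 10. Reaching 9 requires infusion_rate = -1, outside [0, 6].

set dose = 5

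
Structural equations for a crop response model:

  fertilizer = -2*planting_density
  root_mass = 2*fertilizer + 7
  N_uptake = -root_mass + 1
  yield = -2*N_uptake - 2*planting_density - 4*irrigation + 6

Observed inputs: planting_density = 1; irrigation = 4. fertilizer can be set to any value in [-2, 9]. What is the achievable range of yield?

-8 to 36

Intervening on fertilizer fixes its value directly, overriding its dependence on planting_density.
Substituting into the N_uptake equation gives N_uptake = -2*fertilizer - 6.
So yield = 4*fertilizer.
Linear in fertilizer, so extremes are at the endpoints: fertilizer = -2 gives yield = -8; fertilizer = 9 gives yield = 36.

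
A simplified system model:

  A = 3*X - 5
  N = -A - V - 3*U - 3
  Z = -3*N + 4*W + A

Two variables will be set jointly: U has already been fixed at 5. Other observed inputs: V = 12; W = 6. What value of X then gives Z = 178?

With U held at 5:
Substituting into the N equation gives N = -3*X - 25.
Z becomes 12*X + 94.
Solve 12*X + 94 = 178: X = (178 - 94) / 12 = 7.

X = 7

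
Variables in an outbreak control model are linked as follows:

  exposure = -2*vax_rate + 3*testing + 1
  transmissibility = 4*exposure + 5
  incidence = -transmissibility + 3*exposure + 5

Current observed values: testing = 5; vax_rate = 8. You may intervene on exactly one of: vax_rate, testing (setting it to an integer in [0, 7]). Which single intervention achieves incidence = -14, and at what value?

Intervening on vax_rate: with other inputs at their observed values, incidence = 2*vax_rate - 16. Solving for -14 gives vax_rate = 1, within [0, 7].
Intervening on testing: incidence = -3*testing + 15. Reaching -14 requires testing = 29/3, not an integer.

set vax_rate = 1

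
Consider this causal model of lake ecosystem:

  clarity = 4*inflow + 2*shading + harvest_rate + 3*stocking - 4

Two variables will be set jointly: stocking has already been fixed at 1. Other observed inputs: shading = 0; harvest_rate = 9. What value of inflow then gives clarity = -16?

inflow = -6

With stocking held at 1:
Substituting into the clarity equation gives clarity = 4*inflow + 8.
Solve 4*inflow + 8 = -16: inflow = (-16 - 8) / 4 = -6.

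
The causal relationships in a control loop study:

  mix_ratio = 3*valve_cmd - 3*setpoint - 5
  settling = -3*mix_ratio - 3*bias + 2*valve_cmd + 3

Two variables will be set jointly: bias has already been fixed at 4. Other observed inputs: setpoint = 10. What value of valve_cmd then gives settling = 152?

With bias held at 4:
Substituting into the mix_ratio equation gives mix_ratio = 3*valve_cmd - 35.
Substituting into the settling equation gives settling = -7*valve_cmd + 96.
Solve -7*valve_cmd + 96 = 152: valve_cmd = (152 - 96) / -7 = -8.

valve_cmd = -8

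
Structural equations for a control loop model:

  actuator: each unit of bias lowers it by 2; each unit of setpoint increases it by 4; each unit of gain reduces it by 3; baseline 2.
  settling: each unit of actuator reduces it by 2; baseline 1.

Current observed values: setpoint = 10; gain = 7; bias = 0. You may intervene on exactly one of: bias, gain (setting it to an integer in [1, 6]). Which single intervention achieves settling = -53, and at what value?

Intervening on bias: settling = 4*bias - 41. Reaching -53 requires bias = -3, outside [1, 6].
Intervening on gain: with other inputs at their observed values, settling = 6*gain - 83. Solving for -53 gives gain = 5, within [1, 6].

set gain = 5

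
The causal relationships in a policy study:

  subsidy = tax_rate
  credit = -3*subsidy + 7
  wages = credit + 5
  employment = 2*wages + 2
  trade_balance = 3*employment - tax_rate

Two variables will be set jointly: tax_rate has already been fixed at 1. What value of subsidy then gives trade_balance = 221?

With tax_rate held at 1:
Intervening on subsidy fixes its value directly, overriding its dependence on tax_rate.
Substituting into the wages equation gives wages = -3*subsidy + 12.
Substituting into the employment equation gives employment = -6*subsidy + 26.
This gives trade_balance = -18*subsidy + 77.
Solve -18*subsidy + 77 = 221: subsidy = (221 - 77) / -18 = -8.

subsidy = -8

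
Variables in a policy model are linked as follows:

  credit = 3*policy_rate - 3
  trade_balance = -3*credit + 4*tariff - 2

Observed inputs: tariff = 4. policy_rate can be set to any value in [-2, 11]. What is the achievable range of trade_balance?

-76 to 41

Substituting into the trade_balance equation gives trade_balance = -9*policy_rate + 23.
Linear in policy_rate, so extremes are at the endpoints: policy_rate = -2 gives trade_balance = 41; policy_rate = 11 gives trade_balance = -76.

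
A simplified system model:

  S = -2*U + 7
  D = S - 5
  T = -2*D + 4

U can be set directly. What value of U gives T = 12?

U = 3

Substituting into the D equation gives D = -2*U + 2.
Substituting into the T equation gives T = 4*U.
Solve 4*U = 12: U = 12 / 4 = 3.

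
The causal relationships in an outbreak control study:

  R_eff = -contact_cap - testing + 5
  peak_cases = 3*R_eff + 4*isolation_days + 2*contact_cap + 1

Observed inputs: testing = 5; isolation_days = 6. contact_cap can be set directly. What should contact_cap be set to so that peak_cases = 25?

contact_cap = 0

Substituting into the R_eff equation gives R_eff = -contact_cap.
This gives peak_cases = -contact_cap + 25.
Solve -contact_cap + 25 = 25: contact_cap = (25 - 25) / -1 = 0.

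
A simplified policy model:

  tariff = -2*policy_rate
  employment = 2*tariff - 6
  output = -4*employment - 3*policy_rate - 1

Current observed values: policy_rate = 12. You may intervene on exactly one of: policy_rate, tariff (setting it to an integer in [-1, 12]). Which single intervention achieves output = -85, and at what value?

Intervening on policy_rate: output = 13*policy_rate + 23. Reaching -85 requires policy_rate = -108/13, not an integer.
Intervening on tariff: with other inputs at their observed values, output = -8*tariff - 13. Solving for -85 gives tariff = 9, within [-1, 12].

set tariff = 9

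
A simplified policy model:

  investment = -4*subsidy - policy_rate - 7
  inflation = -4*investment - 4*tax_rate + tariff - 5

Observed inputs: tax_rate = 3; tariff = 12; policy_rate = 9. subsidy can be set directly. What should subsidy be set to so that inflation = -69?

subsidy = -8

Substituting into the investment equation gives investment = -4*subsidy - 16.
So inflation = 16*subsidy + 59.
Solve 16*subsidy + 59 = -69: subsidy = (-69 - 59) / 16 = -8.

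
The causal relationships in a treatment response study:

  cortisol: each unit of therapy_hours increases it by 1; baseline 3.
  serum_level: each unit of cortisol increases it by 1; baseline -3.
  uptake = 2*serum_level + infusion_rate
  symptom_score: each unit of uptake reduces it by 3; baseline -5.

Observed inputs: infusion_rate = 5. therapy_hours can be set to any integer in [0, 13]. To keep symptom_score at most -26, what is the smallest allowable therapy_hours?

Substituting into the serum_level equation gives serum_level = therapy_hours.
Substituting into the uptake equation gives uptake = 2*therapy_hours + 5.
So symptom_score = -6*therapy_hours - 20.
Require -6*therapy_hours - 20 ≤ -26, so therapy_hours ≥ 1.
The smallest integer in [0, 13] satisfying this is 1.

therapy_hours = 1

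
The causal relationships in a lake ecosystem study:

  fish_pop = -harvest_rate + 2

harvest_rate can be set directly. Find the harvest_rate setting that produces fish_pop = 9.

Solve -harvest_rate + 2 = 9: harvest_rate = (9 - 2) / -1 = -7.

harvest_rate = -7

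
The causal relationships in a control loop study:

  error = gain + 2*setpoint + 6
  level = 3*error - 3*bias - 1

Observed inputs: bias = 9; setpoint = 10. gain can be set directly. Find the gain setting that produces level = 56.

gain = 2

Substituting into the error equation gives error = gain + 26.
Substituting into the level equation gives level = 3*gain + 50.
Solve 3*gain + 50 = 56: gain = (56 - 50) / 3 = 2.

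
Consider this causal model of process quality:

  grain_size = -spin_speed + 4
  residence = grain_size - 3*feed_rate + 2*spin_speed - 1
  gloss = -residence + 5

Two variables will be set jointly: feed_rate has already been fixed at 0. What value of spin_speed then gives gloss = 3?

With feed_rate held at 0:
Substituting into the residence equation gives residence = spin_speed + 3.
Substituting into the gloss equation gives gloss = -spin_speed + 2.
Solve -spin_speed + 2 = 3: spin_speed = (3 - 2) / -1 = -1.

spin_speed = -1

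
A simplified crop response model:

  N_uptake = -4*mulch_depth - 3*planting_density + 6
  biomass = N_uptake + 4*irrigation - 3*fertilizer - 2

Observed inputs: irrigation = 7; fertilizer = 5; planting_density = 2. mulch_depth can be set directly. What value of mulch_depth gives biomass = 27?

Substituting into the N_uptake equation gives N_uptake = -4*mulch_depth.
Substituting into the biomass equation gives biomass = -4*mulch_depth + 11.
Solve -4*mulch_depth + 11 = 27: mulch_depth = (27 - 11) / -4 = -4.

mulch_depth = -4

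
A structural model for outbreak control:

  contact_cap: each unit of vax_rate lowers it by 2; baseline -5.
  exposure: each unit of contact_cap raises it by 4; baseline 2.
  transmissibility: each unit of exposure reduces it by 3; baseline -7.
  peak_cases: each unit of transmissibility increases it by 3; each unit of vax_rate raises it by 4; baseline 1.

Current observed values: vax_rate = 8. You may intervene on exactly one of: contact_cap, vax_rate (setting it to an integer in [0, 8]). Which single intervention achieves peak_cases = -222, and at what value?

set contact_cap = 6

Intervening on contact_cap: with other inputs at their observed values, peak_cases = -36*contact_cap - 6. Solving for -222 gives contact_cap = 6, within [0, 8].
Intervening on vax_rate: peak_cases = 76*vax_rate + 142. Reaching -222 requires vax_rate = -91/19, not an integer.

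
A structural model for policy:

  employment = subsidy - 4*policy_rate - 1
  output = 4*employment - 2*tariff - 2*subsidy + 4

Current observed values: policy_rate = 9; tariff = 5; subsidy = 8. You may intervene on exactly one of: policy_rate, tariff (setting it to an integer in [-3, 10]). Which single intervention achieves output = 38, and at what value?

Intervening on policy_rate: with other inputs at their observed values, output = -16*policy_rate + 6. Solving for 38 gives policy_rate = -2, within [-3, 10].
Intervening on tariff: output = -2*tariff - 128. Reaching 38 requires tariff = -83, outside [-3, 10].

set policy_rate = -2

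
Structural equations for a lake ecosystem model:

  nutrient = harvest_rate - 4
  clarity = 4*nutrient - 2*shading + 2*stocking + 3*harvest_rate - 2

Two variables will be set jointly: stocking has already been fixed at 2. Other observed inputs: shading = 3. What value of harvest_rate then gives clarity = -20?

harvest_rate = 0

With stocking held at 2:
Substituting into the clarity equation gives clarity = 7*harvest_rate - 20.
Solve 7*harvest_rate - 20 = -20: harvest_rate = (-20 + 20) / 7 = 0.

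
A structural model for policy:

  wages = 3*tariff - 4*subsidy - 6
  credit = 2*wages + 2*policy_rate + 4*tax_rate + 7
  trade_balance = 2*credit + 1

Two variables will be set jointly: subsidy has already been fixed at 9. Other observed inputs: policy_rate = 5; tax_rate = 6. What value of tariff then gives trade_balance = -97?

With subsidy held at 9:
Substituting into the wages equation gives wages = 3*tariff - 42.
So credit = 6*tariff - 43.
So trade_balance = 12*tariff - 85.
Solve 12*tariff - 85 = -97: tariff = (-97 + 85) / 12 = -1.

tariff = -1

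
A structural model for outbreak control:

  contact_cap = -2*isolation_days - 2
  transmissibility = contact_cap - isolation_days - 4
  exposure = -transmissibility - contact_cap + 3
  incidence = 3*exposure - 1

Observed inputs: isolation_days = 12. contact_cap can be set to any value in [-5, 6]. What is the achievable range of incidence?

Intervening on contact_cap fixes its value directly, overriding its dependence on isolation_days.
Substituting into the transmissibility equation gives transmissibility = contact_cap - 16.
So exposure = -2*contact_cap + 19.
This gives incidence = -6*contact_cap + 56.
Linear in contact_cap, so extremes are at the endpoints: contact_cap = -5 gives incidence = 86; contact_cap = 6 gives incidence = 20.

20 to 86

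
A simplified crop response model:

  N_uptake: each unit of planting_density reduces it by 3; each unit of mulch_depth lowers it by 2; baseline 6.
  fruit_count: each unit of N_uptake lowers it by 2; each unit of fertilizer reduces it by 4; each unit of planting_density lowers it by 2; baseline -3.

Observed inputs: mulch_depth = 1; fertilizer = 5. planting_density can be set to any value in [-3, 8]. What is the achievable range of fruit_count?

Substituting into the N_uptake equation gives N_uptake = -3*planting_density + 4.
fruit_count becomes 4*planting_density - 31.
Linear in planting_density, so extremes are at the endpoints: planting_density = -3 gives fruit_count = -43; planting_density = 8 gives fruit_count = 1.

-43 to 1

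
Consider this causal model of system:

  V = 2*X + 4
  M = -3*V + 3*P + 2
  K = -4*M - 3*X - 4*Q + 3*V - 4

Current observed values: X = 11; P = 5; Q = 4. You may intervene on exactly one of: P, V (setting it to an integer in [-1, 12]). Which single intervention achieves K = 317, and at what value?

Intervening on P: with other inputs at their observed values, K = -12*P + 329. Solving for 317 gives P = 1, within [-1, 12].
Intervening on V: K = 15*V - 121. Reaching 317 requires V = 146/5, not an integer.

set P = 1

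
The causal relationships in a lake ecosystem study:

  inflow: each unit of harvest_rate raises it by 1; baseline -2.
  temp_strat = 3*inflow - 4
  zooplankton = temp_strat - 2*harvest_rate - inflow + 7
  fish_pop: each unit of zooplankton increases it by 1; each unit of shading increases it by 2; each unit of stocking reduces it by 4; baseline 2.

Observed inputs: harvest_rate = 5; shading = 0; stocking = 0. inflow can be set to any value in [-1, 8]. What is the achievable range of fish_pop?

Intervening on inflow fixes its value directly, overriding its dependence on harvest_rate.
Substituting into the zooplankton equation gives zooplankton = 2*inflow - 7.
fish_pop becomes 2*inflow - 5.
Linear in inflow, so extremes are at the endpoints: inflow = -1 gives fish_pop = -7; inflow = 8 gives fish_pop = 11.

-7 to 11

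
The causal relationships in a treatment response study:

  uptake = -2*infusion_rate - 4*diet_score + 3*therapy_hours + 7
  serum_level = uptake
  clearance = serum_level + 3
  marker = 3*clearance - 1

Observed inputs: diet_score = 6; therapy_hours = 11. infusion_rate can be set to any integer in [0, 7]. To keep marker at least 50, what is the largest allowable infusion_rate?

infusion_rate = 1

Substituting into the uptake equation gives uptake = -2*infusion_rate + 16.
This gives serum_level = -2*infusion_rate + 16.
Substituting into the clearance equation gives clearance = -2*infusion_rate + 19.
This gives marker = -6*infusion_rate + 56.
Require -6*infusion_rate + 56 ≥ 50, so infusion_rate ≤ 1.
The largest integer in [0, 7] satisfying this is 1.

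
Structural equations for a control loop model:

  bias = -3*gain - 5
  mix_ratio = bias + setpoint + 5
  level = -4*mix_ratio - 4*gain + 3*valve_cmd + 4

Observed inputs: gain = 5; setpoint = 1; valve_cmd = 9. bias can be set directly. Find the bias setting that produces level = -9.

bias = -1

Intervening on bias fixes its value directly, overriding its dependence on gain.
Substituting into the mix_ratio equation gives mix_ratio = bias + 6.
So level = -4*bias - 13.
Solve -4*bias - 13 = -9: bias = (-9 + 13) / -4 = -1.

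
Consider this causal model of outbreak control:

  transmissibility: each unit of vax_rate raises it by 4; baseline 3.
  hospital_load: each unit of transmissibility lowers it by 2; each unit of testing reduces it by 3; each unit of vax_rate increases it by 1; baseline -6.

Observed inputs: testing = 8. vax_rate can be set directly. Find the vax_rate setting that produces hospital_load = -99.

vax_rate = 9

Substituting into the hospital_load equation gives hospital_load = -7*vax_rate - 36.
Solve -7*vax_rate - 36 = -99: vax_rate = (-99 + 36) / -7 = 9.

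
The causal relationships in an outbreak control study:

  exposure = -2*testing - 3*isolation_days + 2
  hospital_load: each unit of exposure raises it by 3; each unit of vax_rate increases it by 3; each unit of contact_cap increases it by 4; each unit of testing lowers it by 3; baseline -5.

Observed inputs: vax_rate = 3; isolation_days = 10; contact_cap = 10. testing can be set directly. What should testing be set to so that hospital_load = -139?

testing = 11

Substituting into the exposure equation gives exposure = -2*testing - 28.
Substituting into the hospital_load equation gives hospital_load = -9*testing - 40.
Solve -9*testing - 40 = -139: testing = (-139 + 40) / -9 = 11.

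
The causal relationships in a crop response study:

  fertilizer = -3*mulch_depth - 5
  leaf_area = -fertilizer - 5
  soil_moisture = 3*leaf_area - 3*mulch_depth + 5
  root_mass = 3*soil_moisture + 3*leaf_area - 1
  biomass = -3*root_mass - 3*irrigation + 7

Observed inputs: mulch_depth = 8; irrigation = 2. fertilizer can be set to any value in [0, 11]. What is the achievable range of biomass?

Intervening on fertilizer fixes its value directly, overriding its dependence on mulch_depth.
Substituting into the soil_moisture equation gives soil_moisture = -3*fertilizer - 34.
This gives root_mass = -12*fertilizer - 118.
Substituting into the biomass equation gives biomass = 36*fertilizer + 355.
Linear in fertilizer, so extremes are at the endpoints: fertilizer = 0 gives biomass = 355; fertilizer = 11 gives biomass = 751.

355 to 751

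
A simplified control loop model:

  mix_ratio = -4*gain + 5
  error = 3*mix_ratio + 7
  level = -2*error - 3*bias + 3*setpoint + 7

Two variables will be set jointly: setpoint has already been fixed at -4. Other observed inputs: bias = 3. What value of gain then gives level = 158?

gain = 9

With setpoint held at -4:
Substituting into the error equation gives error = -12*gain + 22.
So level = 24*gain - 58.
Solve 24*gain - 58 = 158: gain = (158 + 58) / 24 = 9.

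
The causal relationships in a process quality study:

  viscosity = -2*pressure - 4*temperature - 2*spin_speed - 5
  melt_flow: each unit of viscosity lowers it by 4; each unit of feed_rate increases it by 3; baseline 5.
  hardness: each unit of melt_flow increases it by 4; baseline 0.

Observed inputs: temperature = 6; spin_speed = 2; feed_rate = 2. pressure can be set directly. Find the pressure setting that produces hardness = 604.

Substituting into the viscosity equation gives viscosity = -2*pressure - 33.
melt_flow becomes 8*pressure + 143.
Substituting into the hardness equation gives hardness = 32*pressure + 572.
Solve 32*pressure + 572 = 604: pressure = (604 - 572) / 32 = 1.

pressure = 1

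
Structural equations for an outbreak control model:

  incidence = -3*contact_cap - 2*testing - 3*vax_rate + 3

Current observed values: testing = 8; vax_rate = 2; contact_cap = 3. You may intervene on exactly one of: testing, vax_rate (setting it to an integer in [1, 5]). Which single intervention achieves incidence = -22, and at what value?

set testing = 5

Intervening on testing: with other inputs at their observed values, incidence = -2*testing - 12. Solving for -22 gives testing = 5, within [1, 5].
Intervening on vax_rate: incidence = -3*vax_rate - 22. Reaching -22 requires vax_rate = 0, outside [1, 5].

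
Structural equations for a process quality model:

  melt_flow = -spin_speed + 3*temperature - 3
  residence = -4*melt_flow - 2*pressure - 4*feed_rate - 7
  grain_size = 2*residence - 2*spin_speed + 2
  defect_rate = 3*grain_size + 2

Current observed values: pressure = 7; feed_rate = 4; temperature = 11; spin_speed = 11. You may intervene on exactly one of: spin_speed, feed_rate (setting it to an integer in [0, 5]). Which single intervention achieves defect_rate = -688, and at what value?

set feed_rate = 2

Intervening on spin_speed: defect_rate = 18*spin_speed - 934. Reaching -688 requires spin_speed = 41/3, not an integer.
Intervening on feed_rate: with other inputs at their observed values, defect_rate = -24*feed_rate - 640. Solving for -688 gives feed_rate = 2, within [0, 5].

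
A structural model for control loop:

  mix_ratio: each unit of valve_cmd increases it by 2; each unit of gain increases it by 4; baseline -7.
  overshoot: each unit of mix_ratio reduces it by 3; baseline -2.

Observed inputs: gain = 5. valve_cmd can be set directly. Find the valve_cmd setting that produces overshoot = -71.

Substituting into the mix_ratio equation gives mix_ratio = 2*valve_cmd + 13.
overshoot becomes -6*valve_cmd - 41.
Solve -6*valve_cmd - 41 = -71: valve_cmd = (-71 + 41) / -6 = 5.

valve_cmd = 5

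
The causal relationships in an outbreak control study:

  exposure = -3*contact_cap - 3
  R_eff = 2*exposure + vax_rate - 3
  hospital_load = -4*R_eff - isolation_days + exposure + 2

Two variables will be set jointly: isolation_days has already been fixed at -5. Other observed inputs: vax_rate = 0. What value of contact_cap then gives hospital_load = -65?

contact_cap = -5

With isolation_days held at -5:
Substituting into the R_eff equation gives R_eff = -6*contact_cap - 9.
Substituting into the hospital_load equation gives hospital_load = 21*contact_cap + 40.
Solve 21*contact_cap + 40 = -65: contact_cap = (-65 - 40) / 21 = -5.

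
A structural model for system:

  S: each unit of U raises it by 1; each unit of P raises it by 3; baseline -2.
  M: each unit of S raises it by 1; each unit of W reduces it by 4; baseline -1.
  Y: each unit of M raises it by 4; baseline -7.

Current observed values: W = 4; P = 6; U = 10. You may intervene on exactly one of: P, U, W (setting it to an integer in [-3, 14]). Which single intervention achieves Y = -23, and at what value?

Intervening on P: Y = 12*P - 43. Reaching -23 requires P = 5/3, not an integer.
Intervening on U: with other inputs at their observed values, Y = 4*U - 11. Solving for -23 gives U = -3, within [-3, 14].
Intervening on W: Y = -16*W + 93. Reaching -23 requires W = 29/4, not an integer.

set U = -3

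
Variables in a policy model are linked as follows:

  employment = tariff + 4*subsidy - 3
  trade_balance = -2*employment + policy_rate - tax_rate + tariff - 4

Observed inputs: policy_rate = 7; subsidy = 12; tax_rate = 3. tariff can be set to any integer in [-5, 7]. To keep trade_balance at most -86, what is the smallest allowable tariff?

tariff = -4

Substituting into the employment equation gives employment = tariff + 45.
This gives trade_balance = -tariff - 90.
Require -tariff - 90 ≤ -86, so tariff ≥ -4.
The smallest integer in [-5, 7] satisfying this is -4.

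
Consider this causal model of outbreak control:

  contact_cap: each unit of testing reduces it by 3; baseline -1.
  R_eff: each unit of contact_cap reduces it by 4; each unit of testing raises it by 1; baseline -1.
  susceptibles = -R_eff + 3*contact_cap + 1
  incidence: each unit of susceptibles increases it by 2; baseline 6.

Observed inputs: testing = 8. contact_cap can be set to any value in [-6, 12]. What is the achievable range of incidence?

-90 to 162

Intervening on contact_cap fixes its value directly, overriding its dependence on testing.
Substituting into the R_eff equation gives R_eff = -4*contact_cap + 7.
This gives susceptibles = 7*contact_cap - 6.
Substituting into the incidence equation gives incidence = 14*contact_cap - 6.
Linear in contact_cap, so extremes are at the endpoints: contact_cap = -6 gives incidence = -90; contact_cap = 12 gives incidence = 162.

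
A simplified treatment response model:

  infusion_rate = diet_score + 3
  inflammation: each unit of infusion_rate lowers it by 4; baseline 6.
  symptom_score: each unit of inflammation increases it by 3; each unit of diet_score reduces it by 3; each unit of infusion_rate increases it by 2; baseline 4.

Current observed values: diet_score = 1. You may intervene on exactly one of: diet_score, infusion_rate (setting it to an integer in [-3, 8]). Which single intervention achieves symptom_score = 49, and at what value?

set infusion_rate = -3

Intervening on diet_score: symptom_score = -13*diet_score - 8. Reaching 49 requires diet_score = -57/13, not an integer.
Intervening on infusion_rate: with other inputs at their observed values, symptom_score = -10*infusion_rate + 19. Solving for 49 gives infusion_rate = -3, within [-3, 8].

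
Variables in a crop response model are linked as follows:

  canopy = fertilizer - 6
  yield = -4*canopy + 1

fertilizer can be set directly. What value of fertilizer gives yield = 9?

fertilizer = 4

Substituting into the yield equation gives yield = -4*fertilizer + 25.
Solve -4*fertilizer + 25 = 9: fertilizer = (9 - 25) / -4 = 4.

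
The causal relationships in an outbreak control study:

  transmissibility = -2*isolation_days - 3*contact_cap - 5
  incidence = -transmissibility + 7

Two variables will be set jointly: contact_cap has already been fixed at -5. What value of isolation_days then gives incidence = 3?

isolation_days = 3

With contact_cap held at -5:
Substituting into the transmissibility equation gives transmissibility = -2*isolation_days + 10.
This gives incidence = 2*isolation_days - 3.
Solve 2*isolation_days - 3 = 3: isolation_days = (3 + 3) / 2 = 3.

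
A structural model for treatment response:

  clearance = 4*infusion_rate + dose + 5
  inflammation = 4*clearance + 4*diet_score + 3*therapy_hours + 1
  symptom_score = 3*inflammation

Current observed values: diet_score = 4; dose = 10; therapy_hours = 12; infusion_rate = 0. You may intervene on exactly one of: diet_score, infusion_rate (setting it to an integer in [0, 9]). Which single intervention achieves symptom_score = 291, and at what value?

Intervening on diet_score: with other inputs at their observed values, symptom_score = 12*diet_score + 291. Solving for 291 gives diet_score = 0, within [0, 9].
Intervening on infusion_rate: symptom_score = 48*infusion_rate + 339. Reaching 291 requires infusion_rate = -1, outside [0, 9].

set diet_score = 0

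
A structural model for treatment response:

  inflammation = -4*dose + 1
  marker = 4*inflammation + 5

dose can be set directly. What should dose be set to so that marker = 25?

Substituting into the marker equation gives marker = -16*dose + 9.
Solve -16*dose + 9 = 25: dose = (25 - 9) / -16 = -1.

dose = -1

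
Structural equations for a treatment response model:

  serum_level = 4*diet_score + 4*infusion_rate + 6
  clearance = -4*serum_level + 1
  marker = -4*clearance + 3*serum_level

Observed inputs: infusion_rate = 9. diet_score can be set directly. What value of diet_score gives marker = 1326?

diet_score = 7

Substituting into the serum_level equation gives serum_level = 4*diet_score + 42.
clearance becomes -16*diet_score - 167.
Substituting into the marker equation gives marker = 76*diet_score + 794.
Solve 76*diet_score + 794 = 1326: diet_score = (1326 - 794) / 76 = 7.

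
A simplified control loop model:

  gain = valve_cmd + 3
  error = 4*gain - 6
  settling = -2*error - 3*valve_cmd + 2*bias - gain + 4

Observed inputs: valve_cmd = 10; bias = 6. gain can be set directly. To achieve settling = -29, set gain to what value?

gain = 3

Intervening on gain fixes its value directly, overriding its dependence on valve_cmd.
Substituting into the settling equation gives settling = -9*gain - 2.
Solve -9*gain - 2 = -29: gain = (-29 + 2) / -9 = 3.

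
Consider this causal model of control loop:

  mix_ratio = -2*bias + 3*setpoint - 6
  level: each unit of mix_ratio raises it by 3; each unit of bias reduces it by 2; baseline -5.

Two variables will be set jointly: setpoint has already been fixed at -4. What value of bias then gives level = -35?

With setpoint held at -4:
Substituting into the mix_ratio equation gives mix_ratio = -2*bias - 18.
Substituting into the level equation gives level = -8*bias - 59.
Solve -8*bias - 59 = -35: bias = (-35 + 59) / -8 = -3.

bias = -3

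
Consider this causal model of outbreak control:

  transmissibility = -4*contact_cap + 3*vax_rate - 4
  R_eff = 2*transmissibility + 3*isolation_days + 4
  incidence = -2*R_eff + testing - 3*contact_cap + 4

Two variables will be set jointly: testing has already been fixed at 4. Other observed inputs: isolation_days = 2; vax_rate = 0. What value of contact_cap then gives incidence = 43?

contact_cap = 3

With testing held at 4:
Substituting into the transmissibility equation gives transmissibility = -4*contact_cap - 4.
R_eff becomes -8*contact_cap + 2.
This gives incidence = 13*contact_cap + 4.
Solve 13*contact_cap + 4 = 43: contact_cap = (43 - 4) / 13 = 3.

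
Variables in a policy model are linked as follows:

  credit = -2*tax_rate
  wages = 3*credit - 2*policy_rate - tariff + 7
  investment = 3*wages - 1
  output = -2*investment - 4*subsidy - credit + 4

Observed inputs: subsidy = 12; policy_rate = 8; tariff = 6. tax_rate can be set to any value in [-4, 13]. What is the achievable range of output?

Substituting into the wages equation gives wages = -6*tax_rate - 15.
investment becomes -18*tax_rate - 46.
Substituting into the output equation gives output = 38*tax_rate + 48.
Linear in tax_rate, so extremes are at the endpoints: tax_rate = -4 gives output = -104; tax_rate = 13 gives output = 542.

-104 to 542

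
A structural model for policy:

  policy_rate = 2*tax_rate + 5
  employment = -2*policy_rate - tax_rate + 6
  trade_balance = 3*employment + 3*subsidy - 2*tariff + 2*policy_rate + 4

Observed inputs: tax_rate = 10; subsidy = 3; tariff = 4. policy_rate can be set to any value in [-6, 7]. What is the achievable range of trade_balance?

-35 to 17

Intervening on policy_rate fixes its value directly, overriding its dependence on tax_rate.
Substituting into the employment equation gives employment = -2*policy_rate - 4.
Substituting into the trade_balance equation gives trade_balance = -4*policy_rate - 7.
Linear in policy_rate, so extremes are at the endpoints: policy_rate = -6 gives trade_balance = 17; policy_rate = 7 gives trade_balance = -35.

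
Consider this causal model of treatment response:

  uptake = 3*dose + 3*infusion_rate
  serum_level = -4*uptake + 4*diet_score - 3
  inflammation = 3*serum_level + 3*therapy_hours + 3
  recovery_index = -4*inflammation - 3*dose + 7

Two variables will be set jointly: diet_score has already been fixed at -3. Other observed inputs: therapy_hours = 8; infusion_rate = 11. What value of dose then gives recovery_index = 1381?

With diet_score held at -3:
Substituting into the uptake equation gives uptake = 3*dose + 33.
So serum_level = -12*dose - 147.
Substituting into the inflammation equation gives inflammation = -36*dose - 414.
recovery_index becomes 141*dose + 1663.
Solve 141*dose + 1663 = 1381: dose = (1381 - 1663) / 141 = -2.

dose = -2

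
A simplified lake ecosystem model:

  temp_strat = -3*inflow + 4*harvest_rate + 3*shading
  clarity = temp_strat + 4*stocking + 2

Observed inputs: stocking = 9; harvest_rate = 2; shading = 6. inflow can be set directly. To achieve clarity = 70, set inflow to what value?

inflow = -2

Substituting into the temp_strat equation gives temp_strat = -3*inflow + 26.
Substituting into the clarity equation gives clarity = -3*inflow + 64.
Solve -3*inflow + 64 = 70: inflow = (70 - 64) / -3 = -2.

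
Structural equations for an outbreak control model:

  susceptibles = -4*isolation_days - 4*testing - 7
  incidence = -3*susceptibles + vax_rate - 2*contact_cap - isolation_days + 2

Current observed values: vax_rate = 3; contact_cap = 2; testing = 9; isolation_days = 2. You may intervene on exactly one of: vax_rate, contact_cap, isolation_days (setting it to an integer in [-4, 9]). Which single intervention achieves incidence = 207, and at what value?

Intervening on vax_rate: incidence = vax_rate + 149. Reaching 207 requires vax_rate = 58, outside [-4, 9].
Intervening on contact_cap: incidence = -2*contact_cap + 156. Reaching 207 requires contact_cap = -51/2, not an integer.
Intervening on isolation_days: with other inputs at their observed values, incidence = 11*isolation_days + 130. Solving for 207 gives isolation_days = 7, within [-4, 9].

set isolation_days = 7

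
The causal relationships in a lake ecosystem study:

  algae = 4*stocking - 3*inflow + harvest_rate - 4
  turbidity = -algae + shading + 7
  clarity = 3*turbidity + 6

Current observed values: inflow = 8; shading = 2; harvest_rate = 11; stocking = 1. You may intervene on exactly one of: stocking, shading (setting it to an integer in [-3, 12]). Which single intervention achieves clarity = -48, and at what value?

set stocking = 11

Intervening on stocking: with other inputs at their observed values, clarity = -12*stocking + 84. Solving for -48 gives stocking = 11, within [-3, 12].
Intervening on shading: clarity = 3*shading + 66. Reaching -48 requires shading = -38, outside [-3, 12].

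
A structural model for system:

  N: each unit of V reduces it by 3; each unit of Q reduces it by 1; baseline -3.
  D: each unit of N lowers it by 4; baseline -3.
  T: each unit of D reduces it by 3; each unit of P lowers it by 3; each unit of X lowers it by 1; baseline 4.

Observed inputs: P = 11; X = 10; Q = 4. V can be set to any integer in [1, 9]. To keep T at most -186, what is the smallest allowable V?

V = 2

Substituting into the N equation gives N = -3*V - 7.
D becomes 12*V + 25.
This gives T = -36*V - 114.
Require -36*V - 114 ≤ -186, so V ≥ 2.
The smallest integer in [1, 9] satisfying this is 2.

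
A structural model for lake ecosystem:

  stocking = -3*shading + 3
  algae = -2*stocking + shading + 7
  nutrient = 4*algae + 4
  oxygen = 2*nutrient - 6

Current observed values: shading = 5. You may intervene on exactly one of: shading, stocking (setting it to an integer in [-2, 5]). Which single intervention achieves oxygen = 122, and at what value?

Intervening on shading: with other inputs at their observed values, oxygen = 56*shading + 10. Solving for 122 gives shading = 2, within [-2, 5].
Intervening on stocking: oxygen = -16*stocking + 98. Reaching 122 requires stocking = -3/2, not an integer.

set shading = 2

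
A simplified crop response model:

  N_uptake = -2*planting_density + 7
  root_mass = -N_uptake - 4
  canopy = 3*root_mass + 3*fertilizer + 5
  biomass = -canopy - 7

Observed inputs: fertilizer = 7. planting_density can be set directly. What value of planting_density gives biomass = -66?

planting_density = 11

Substituting into the root_mass equation gives root_mass = 2*planting_density - 11.
Substituting into the canopy equation gives canopy = 6*planting_density - 7.
This gives biomass = -6*planting_density.
Solve -6*planting_density = -66: planting_density = -66 / -6 = 11.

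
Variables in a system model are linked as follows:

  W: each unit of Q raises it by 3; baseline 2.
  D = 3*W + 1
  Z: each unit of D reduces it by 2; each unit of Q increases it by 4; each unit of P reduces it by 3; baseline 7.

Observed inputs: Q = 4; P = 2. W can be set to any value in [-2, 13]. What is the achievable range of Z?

-63 to 27

Intervening on W fixes its value directly, overriding its dependence on Q.
Substituting into the Z equation gives Z = -6*W + 15.
Linear in W, so extremes are at the endpoints: W = -2 gives Z = 27; W = 13 gives Z = -63.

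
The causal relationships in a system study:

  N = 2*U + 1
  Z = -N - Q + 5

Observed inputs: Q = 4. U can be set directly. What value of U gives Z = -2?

U = 1

Substituting into the Z equation gives Z = -2*U.
Solve -2*U = -2: U = -2 / -2 = 1.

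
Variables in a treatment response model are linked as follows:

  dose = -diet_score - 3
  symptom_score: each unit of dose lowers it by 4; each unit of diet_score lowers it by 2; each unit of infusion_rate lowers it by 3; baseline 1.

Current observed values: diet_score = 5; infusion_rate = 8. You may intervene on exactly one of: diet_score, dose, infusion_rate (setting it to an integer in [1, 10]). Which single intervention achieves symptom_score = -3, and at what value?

Intervening on diet_score: with other inputs at their observed values, symptom_score = 2*diet_score - 11. Solving for -3 gives diet_score = 4, within [1, 10].
Intervening on dose: symptom_score = -4*dose - 33. Reaching -3 requires dose = -15/2, not an integer.
Intervening on infusion_rate: symptom_score = -3*infusion_rate + 23. Reaching -3 requires infusion_rate = 26/3, not an integer.

set diet_score = 4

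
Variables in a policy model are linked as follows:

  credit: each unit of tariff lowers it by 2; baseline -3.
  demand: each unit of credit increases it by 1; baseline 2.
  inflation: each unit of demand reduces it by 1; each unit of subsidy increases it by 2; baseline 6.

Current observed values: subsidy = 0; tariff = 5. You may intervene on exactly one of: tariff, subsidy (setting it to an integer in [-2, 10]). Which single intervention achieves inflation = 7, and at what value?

Intervening on tariff: with other inputs at their observed values, inflation = 2*tariff + 7. Solving for 7 gives tariff = 0, within [-2, 10].
Intervening on subsidy: inflation = 2*subsidy + 17. Reaching 7 requires subsidy = -5, outside [-2, 10].

set tariff = 0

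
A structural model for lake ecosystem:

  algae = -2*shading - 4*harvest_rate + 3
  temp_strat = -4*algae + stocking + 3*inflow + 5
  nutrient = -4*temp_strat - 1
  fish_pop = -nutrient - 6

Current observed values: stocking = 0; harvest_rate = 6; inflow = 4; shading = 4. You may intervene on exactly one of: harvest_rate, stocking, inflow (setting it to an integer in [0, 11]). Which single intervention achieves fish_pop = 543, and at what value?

set stocking = 4

Intervening on harvest_rate: fish_pop = 64*harvest_rate + 143. Reaching 543 requires harvest_rate = 25/4, not an integer.
Intervening on stocking: with other inputs at their observed values, fish_pop = 4*stocking + 527. Solving for 543 gives stocking = 4, within [0, 11].
Intervening on inflow: fish_pop = 12*inflow + 479. Reaching 543 requires inflow = 16/3, not an integer.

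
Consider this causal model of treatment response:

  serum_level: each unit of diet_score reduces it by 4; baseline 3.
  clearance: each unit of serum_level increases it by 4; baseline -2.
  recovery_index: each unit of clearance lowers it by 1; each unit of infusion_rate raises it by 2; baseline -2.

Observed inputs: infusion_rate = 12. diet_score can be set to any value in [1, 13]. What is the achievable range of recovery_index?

Substituting into the clearance equation gives clearance = -16*diet_score + 10.
Substituting into the recovery_index equation gives recovery_index = 16*diet_score + 12.
Linear in diet_score, so extremes are at the endpoints: diet_score = 1 gives recovery_index = 28; diet_score = 13 gives recovery_index = 220.

28 to 220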